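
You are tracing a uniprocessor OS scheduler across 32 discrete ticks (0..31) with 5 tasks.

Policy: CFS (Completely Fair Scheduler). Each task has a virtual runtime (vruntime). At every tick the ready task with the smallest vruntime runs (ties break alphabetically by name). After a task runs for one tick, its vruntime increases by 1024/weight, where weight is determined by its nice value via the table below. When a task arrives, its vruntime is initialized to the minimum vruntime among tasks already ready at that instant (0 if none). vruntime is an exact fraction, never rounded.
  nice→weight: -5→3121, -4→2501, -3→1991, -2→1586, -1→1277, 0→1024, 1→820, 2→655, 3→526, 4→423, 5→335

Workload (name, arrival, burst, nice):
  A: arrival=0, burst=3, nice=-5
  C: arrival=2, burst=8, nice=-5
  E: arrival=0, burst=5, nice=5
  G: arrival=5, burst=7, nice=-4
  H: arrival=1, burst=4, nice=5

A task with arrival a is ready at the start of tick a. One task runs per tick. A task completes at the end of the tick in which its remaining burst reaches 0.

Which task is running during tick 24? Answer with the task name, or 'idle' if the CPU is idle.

t=0: vr[A=0 E=0] → run A
t=1: vr[A=1024/3121 E=0 H=0] → run E
t=2: vr[A=1024/3121 C=0 E=1024/335 H=0] → run C
t=3: vr[A=1024/3121 C=1024/3121 E=1024/335 H=0] → run H
t=4: vr[A=1024/3121 C=1024/3121 E=1024/335 H=1024/335] → run A
t=5: vr[A=2048/3121 C=1024/3121 E=1024/335 G=1024/3121 H=1024/335] → run C
t=6: vr[A=2048/3121 C=2048/3121 E=1024/335 G=1024/3121 H=1024/335] → run G
t=7: vr[A=2048/3121 C=2048/3121 E=1024/335 G=5756928/7805621 H=1024/335] → run A
t=8: vr[C=2048/3121 E=1024/335 G=5756928/7805621 H=1024/335] → run C
t=9: vr[C=3072/3121 E=1024/335 G=5756928/7805621 H=1024/335] → run G
t=10: vr[C=3072/3121 E=1024/335 G=8952832/7805621 H=1024/335] → run C
t=11: vr[C=4096/3121 E=1024/335 G=8952832/7805621 H=1024/335] → run G
t=12: vr[C=4096/3121 E=1024/335 G=12148736/7805621 H=1024/335] → run C
t=13: vr[C=5120/3121 E=1024/335 G=12148736/7805621 H=1024/335] → run G
t=14: vr[C=5120/3121 E=1024/335 G=15344640/7805621 H=1024/335] → run C
t=15: vr[C=6144/3121 E=1024/335 G=15344640/7805621 H=1024/335] → run G
t=16: vr[C=6144/3121 E=1024/335 G=18540544/7805621 H=1024/335] → run C
t=17: vr[C=7168/3121 E=1024/335 G=18540544/7805621 H=1024/335] → run C
t=18: vr[E=1024/335 G=18540544/7805621 H=1024/335] → run G
t=19: vr[E=1024/335 G=21736448/7805621 H=1024/335] → run G
t=20: vr[E=1024/335 H=1024/335] → run E
t=21: vr[E=2048/335 H=1024/335] → run H
t=22: vr[E=2048/335 H=2048/335] → run E
t=23: vr[E=3072/335 H=2048/335] → run H
t=24: vr[E=3072/335 H=3072/335] → run E
t=25: vr[E=4096/335 H=3072/335] → run H
t=26: vr[E=4096/335] → run E
t=27: (idle)
t=28: (idle)
t=29: (idle)
t=30: (idle)
t=31: (idle)

running at tick 24 = E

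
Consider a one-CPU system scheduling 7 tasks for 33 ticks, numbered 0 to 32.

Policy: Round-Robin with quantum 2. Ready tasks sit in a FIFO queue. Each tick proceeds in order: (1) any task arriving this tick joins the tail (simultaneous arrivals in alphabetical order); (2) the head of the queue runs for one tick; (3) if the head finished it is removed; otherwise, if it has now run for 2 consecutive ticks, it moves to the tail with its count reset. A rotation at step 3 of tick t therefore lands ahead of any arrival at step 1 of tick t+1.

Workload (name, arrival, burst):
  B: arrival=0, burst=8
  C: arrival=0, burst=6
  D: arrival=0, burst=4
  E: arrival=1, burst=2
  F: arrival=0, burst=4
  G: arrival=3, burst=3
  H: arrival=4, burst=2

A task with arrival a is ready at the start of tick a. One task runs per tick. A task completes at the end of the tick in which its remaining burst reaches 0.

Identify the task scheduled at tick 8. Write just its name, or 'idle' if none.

t=0: queue=[B,C,D,F] q_used=0 → run B
t=1: queue=[B,C,D,F,E] q_used=1 → run B
t=2: queue=[C,D,F,E,B] q_used=0 → run C
t=3: queue=[C,D,F,E,B,G] q_used=1 → run C
t=4: queue=[D,F,E,B,G,C,H] q_used=0 → run D
t=5: queue=[D,F,E,B,G,C,H] q_used=1 → run D
t=6: queue=[F,E,B,G,C,H,D] q_used=0 → run F
t=7: queue=[F,E,B,G,C,H,D] q_used=1 → run F
t=8: queue=[E,B,G,C,H,D,F] q_used=0 → run E
t=9: queue=[E,B,G,C,H,D,F] q_used=1 → run E
t=10: queue=[B,G,C,H,D,F] q_used=0 → run B
t=11: queue=[B,G,C,H,D,F] q_used=1 → run B
t=12: queue=[G,C,H,D,F,B] q_used=0 → run G
t=13: queue=[G,C,H,D,F,B] q_used=1 → run G
t=14: queue=[C,H,D,F,B,G] q_used=0 → run C
t=15: queue=[C,H,D,F,B,G] q_used=1 → run C
t=16: queue=[H,D,F,B,G,C] q_used=0 → run H
t=17: queue=[H,D,F,B,G,C] q_used=1 → run H
t=18: queue=[D,F,B,G,C] q_used=0 → run D
t=19: queue=[D,F,B,G,C] q_used=1 → run D
t=20: queue=[F,B,G,C] q_used=0 → run F
t=21: queue=[F,B,G,C] q_used=1 → run F
t=22: queue=[B,G,C] q_used=0 → run B
t=23: queue=[B,G,C] q_used=1 → run B
t=24: queue=[G,C,B] q_used=0 → run G
t=25: queue=[C,B] q_used=0 → run C
t=26: queue=[C,B] q_used=1 → run C
t=27: queue=[B] q_used=0 → run B
t=28: queue=[B] q_used=1 → run B
t=29: (idle)
t=30: (idle)
t=31: (idle)
t=32: (idle)

running at tick 8 = E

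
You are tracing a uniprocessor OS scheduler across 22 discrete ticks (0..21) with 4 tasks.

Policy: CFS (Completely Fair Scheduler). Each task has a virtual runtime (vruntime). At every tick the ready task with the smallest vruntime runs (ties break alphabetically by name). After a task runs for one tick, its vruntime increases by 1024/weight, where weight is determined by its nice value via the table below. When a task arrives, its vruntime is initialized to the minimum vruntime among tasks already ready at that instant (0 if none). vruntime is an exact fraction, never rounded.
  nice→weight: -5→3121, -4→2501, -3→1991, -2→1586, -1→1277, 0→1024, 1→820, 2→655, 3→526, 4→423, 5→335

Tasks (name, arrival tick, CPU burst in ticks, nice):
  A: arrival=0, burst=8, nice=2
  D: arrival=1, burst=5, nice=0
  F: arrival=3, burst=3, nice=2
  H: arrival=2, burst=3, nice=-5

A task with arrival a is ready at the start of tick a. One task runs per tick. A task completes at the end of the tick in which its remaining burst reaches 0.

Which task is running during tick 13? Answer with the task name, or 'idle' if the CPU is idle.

running at tick 13 = F

t=0: vr[A=0] → run A
t=1: vr[A=1024/655 D=1024/655] → run A
t=2: vr[A=2048/655 D=1024/655 H=1024/655] → run D
t=3: vr[A=2048/655 D=1679/655 F=1024/655 H=1024/655] → run F
t=4: vr[A=2048/655 D=1679/655 F=2048/655 H=1024/655] → run H
t=5: vr[A=2048/655 D=1679/655 F=2048/655 H=3866624/2044255] → run H
t=6: vr[A=2048/655 D=1679/655 F=2048/655 H=4537344/2044255] → run H
t=7: vr[A=2048/655 D=1679/655 F=2048/655] → run D
t=8: vr[A=2048/655 D=2334/655 F=2048/655] → run A
t=9: vr[A=3072/655 D=2334/655 F=2048/655] → run F
t=10: vr[A=3072/655 D=2334/655 F=3072/655] → run D
t=11: vr[A=3072/655 D=2989/655 F=3072/655] → run D
t=12: vr[A=3072/655 D=3644/655 F=3072/655] → run A
t=13: vr[A=4096/655 D=3644/655 F=3072/655] → run F
t=14: vr[A=4096/655 D=3644/655] → run D
t=15: vr[A=4096/655] → run A
t=16: vr[A=1024/131] → run A
t=17: vr[A=6144/655] → run A
t=18: vr[A=7168/655] → run A
t=19: (idle)
t=20: (idle)
t=21: (idle)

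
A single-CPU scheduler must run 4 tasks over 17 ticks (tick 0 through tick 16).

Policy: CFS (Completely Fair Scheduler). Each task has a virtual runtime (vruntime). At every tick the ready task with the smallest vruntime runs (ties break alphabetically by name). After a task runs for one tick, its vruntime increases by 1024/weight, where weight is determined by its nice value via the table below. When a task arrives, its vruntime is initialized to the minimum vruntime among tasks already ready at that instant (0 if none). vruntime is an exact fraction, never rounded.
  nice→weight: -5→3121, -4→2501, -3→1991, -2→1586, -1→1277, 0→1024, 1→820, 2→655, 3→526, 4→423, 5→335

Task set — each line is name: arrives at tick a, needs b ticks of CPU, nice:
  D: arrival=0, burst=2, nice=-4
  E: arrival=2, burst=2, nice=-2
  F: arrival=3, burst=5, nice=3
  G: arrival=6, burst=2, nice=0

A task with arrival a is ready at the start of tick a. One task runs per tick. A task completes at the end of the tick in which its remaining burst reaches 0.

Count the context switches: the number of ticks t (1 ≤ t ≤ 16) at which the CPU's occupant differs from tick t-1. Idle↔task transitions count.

context switches = 5

t=0: vr[D=0] → run D
t=1: vr[D=1024/2501] → run D
t=2: vr[E=0] → run E
t=3: vr[E=512/793 F=512/793] → run E
t=4: vr[F=512/793] → run F
t=5: vr[F=540672/208559] → run F
t=6: vr[F=946688/208559 G=946688/208559] → run F
t=7: vr[F=1352704/208559 G=946688/208559] → run G
t=8: vr[F=1352704/208559 G=1155247/208559] → run G
t=9: vr[F=1352704/208559] → run F
t=10: vr[F=1758720/208559] → run F
t=11: (idle)
t=12: (idle)
t=13: (idle)
t=14: (idle)
t=15: (idle)
t=16: (idle)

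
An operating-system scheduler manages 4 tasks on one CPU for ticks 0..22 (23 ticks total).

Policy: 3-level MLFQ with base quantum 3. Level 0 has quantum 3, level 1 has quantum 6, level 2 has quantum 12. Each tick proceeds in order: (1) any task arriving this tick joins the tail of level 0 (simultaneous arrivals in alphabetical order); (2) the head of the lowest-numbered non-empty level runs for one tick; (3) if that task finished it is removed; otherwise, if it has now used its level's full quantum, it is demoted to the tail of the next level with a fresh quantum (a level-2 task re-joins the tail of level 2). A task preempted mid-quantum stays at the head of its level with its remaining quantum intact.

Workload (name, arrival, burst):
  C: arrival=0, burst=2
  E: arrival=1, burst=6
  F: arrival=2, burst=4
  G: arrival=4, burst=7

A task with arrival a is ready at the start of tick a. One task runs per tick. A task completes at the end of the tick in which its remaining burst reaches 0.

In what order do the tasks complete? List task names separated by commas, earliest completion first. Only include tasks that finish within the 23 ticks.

t=0: L0/L1/L2 = C/-/- → run C
t=1: L0/L1/L2 = CE/-/- → run C
t=2: L0/L1/L2 = EF/-/- → run E
t=3: L0/L1/L2 = EF/-/- → run E
t=4: L0/L1/L2 = EFG/-/- → run E
t=5: L0/L1/L2 = FG/E/- → run F
t=6: L0/L1/L2 = FG/E/- → run F
t=7: L0/L1/L2 = FG/E/- → run F
t=8: L0/L1/L2 = G/EF/- → run G
t=9: L0/L1/L2 = G/EF/- → run G
t=10: L0/L1/L2 = G/EF/- → run G
t=11: L0/L1/L2 = -/EFG/- → run E
t=12: L0/L1/L2 = -/EFG/- → run E
t=13: L0/L1/L2 = -/EFG/- → run E
t=14: L0/L1/L2 = -/FG/- → run F
t=15: L0/L1/L2 = -/G/- → run G
t=16: L0/L1/L2 = -/G/- → run G
t=17: L0/L1/L2 = -/G/- → run G
t=18: L0/L1/L2 = -/G/- → run G
t=19: (idle)
t=20: (idle)
t=21: (idle)
t=22: (idle)

completion order = C, E, F, G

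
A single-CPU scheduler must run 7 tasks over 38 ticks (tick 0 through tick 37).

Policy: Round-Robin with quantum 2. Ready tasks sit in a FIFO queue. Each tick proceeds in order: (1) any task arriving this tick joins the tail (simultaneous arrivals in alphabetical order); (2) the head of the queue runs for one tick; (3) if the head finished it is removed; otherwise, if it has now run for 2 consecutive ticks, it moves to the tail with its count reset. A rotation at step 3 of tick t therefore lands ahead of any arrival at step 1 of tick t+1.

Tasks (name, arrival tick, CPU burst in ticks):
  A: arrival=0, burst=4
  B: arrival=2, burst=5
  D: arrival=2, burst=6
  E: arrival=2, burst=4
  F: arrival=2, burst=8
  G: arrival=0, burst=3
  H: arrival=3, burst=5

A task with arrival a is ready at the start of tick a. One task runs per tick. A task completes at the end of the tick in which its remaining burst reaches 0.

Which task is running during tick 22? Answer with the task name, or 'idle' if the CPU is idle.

t=0: queue=[A,G] q_used=0 → run A
t=1: queue=[A,G] q_used=1 → run A
t=2: queue=[G,A,B,D,E,F] q_used=0 → run G
t=3: queue=[G,A,B,D,E,F,H] q_used=1 → run G
t=4: queue=[A,B,D,E,F,H,G] q_used=0 → run A
t=5: queue=[A,B,D,E,F,H,G] q_used=1 → run A
t=6: queue=[B,D,E,F,H,G] q_used=0 → run B
t=7: queue=[B,D,E,F,H,G] q_used=1 → run B
t=8: queue=[D,E,F,H,G,B] q_used=0 → run D
t=9: queue=[D,E,F,H,G,B] q_used=1 → run D
t=10: queue=[E,F,H,G,B,D] q_used=0 → run E
t=11: queue=[E,F,H,G,B,D] q_used=1 → run E
t=12: queue=[F,H,G,B,D,E] q_used=0 → run F
t=13: queue=[F,H,G,B,D,E] q_used=1 → run F
t=14: queue=[H,G,B,D,E,F] q_used=0 → run H
t=15: queue=[H,G,B,D,E,F] q_used=1 → run H
t=16: queue=[G,B,D,E,F,H] q_used=0 → run G
t=17: queue=[B,D,E,F,H] q_used=0 → run B
t=18: queue=[B,D,E,F,H] q_used=1 → run B
t=19: queue=[D,E,F,H,B] q_used=0 → run D
t=20: queue=[D,E,F,H,B] q_used=1 → run D
t=21: queue=[E,F,H,B,D] q_used=0 → run E
t=22: queue=[E,F,H,B,D] q_used=1 → run E
t=23: queue=[F,H,B,D] q_used=0 → run F
t=24: queue=[F,H,B,D] q_used=1 → run F
t=25: queue=[H,B,D,F] q_used=0 → run H
t=26: queue=[H,B,D,F] q_used=1 → run H
t=27: queue=[B,D,F,H] q_used=0 → run B
t=28: queue=[D,F,H] q_used=0 → run D
t=29: queue=[D,F,H] q_used=1 → run D
t=30: queue=[F,H] q_used=0 → run F
t=31: queue=[F,H] q_used=1 → run F
t=32: queue=[H,F] q_used=0 → run H
t=33: queue=[F] q_used=0 → run F
t=34: queue=[F] q_used=1 → run F
t=35: (idle)
t=36: (idle)
t=37: (idle)

running at tick 22 = E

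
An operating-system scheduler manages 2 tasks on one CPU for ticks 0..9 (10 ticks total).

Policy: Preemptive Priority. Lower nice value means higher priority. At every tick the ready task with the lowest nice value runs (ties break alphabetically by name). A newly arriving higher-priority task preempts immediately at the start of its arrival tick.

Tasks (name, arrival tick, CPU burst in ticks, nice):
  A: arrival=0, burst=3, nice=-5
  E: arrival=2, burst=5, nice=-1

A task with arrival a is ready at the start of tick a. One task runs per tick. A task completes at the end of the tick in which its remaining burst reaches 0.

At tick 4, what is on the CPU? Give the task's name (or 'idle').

t=0: ready={A} → run A
t=1: ready={A} → run A
t=2: ready={A,E} → run A
t=3: ready={E} → run E
t=4: ready={E} → run E
t=5: ready={E} → run E
t=6: ready={E} → run E
t=7: ready={E} → run E
t=8: (idle)
t=9: (idle)

running at tick 4 = E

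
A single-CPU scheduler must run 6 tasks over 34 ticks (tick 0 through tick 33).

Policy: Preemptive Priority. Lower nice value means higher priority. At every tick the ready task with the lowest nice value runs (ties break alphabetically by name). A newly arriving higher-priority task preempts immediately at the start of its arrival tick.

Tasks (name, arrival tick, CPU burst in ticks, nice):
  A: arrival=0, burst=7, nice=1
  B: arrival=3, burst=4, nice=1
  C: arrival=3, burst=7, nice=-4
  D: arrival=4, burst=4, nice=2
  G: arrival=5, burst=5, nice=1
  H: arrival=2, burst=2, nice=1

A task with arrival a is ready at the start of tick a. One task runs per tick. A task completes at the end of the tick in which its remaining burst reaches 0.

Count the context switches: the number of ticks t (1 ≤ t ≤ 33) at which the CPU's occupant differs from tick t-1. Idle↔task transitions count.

context switches = 7

t=0: ready={A} → run A
t=1: ready={A} → run A
t=2: ready={A,H} → run A
t=3: ready={A,B,C,H} → run C
t=4: ready={A,B,C,D,H} → run C
t=5: ready={A,B,C,D,G,H} → run C
t=6: ready={A,B,C,D,G,H} → run C
t=7: ready={A,B,C,D,G,H} → run C
t=8: ready={A,B,C,D,G,H} → run C
t=9: ready={A,B,C,D,G,H} → run C
t=10: ready={A,B,D,G,H} → run A
t=11: ready={A,B,D,G,H} → run A
t=12: ready={A,B,D,G,H} → run A
t=13: ready={A,B,D,G,H} → run A
t=14: ready={B,D,G,H} → run B
t=15: ready={B,D,G,H} → run B
t=16: ready={B,D,G,H} → run B
t=17: ready={B,D,G,H} → run B
t=18: ready={D,G,H} → run G
t=19: ready={D,G,H} → run G
t=20: ready={D,G,H} → run G
t=21: ready={D,G,H} → run G
t=22: ready={D,G,H} → run G
t=23: ready={D,H} → run H
t=24: ready={D,H} → run H
t=25: ready={D} → run D
t=26: ready={D} → run D
t=27: ready={D} → run D
t=28: ready={D} → run D
t=29: (idle)
t=30: (idle)
t=31: (idle)
t=32: (idle)
t=33: (idle)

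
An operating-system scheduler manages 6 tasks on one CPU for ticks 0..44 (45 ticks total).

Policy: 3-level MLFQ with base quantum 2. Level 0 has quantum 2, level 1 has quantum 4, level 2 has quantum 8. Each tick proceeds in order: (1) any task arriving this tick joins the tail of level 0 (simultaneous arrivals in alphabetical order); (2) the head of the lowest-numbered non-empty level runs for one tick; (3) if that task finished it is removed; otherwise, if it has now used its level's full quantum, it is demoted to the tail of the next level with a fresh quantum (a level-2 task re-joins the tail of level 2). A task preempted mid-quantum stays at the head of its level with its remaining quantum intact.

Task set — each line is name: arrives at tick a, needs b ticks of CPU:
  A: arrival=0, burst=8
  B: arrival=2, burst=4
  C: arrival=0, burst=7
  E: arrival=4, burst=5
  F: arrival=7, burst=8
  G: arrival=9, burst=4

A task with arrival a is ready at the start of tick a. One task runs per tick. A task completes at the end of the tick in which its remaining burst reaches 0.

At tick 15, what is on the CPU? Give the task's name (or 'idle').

running at tick 15 = A

t=0: L0/L1/L2 = AC/-/- → run A
t=1: L0/L1/L2 = AC/-/- → run A
t=2: L0/L1/L2 = CB/A/- → run C
t=3: L0/L1/L2 = CB/A/- → run C
t=4: L0/L1/L2 = BE/AC/- → run B
t=5: L0/L1/L2 = BE/AC/- → run B
t=6: L0/L1/L2 = E/ACB/- → run E
t=7: L0/L1/L2 = EF/ACB/- → run E
t=8: L0/L1/L2 = F/ACBE/- → run F
t=9: L0/L1/L2 = FG/ACBE/- → run F
t=10: L0/L1/L2 = G/ACBEF/- → run G
t=11: L0/L1/L2 = G/ACBEF/- → run G
t=12: L0/L1/L2 = -/ACBEFG/- → run A
t=13: L0/L1/L2 = -/ACBEFG/- → run A
t=14: L0/L1/L2 = -/ACBEFG/- → run A
t=15: L0/L1/L2 = -/ACBEFG/- → run A
t=16: L0/L1/L2 = -/CBEFG/A → run C
t=17: L0/L1/L2 = -/CBEFG/A → run C
t=18: L0/L1/L2 = -/CBEFG/A → run C
t=19: L0/L1/L2 = -/CBEFG/A → run C
t=20: L0/L1/L2 = -/BEFG/AC → run B
t=21: L0/L1/L2 = -/BEFG/AC → run B
t=22: L0/L1/L2 = -/EFG/AC → run E
t=23: L0/L1/L2 = -/EFG/AC → run E
t=24: L0/L1/L2 = -/EFG/AC → run E
t=25: L0/L1/L2 = -/FG/AC → run F
t=26: L0/L1/L2 = -/FG/AC → run F
t=27: L0/L1/L2 = -/FG/AC → run F
t=28: L0/L1/L2 = -/FG/AC → run F
t=29: L0/L1/L2 = -/G/ACF → run G
t=30: L0/L1/L2 = -/G/ACF → run G
t=31: L0/L1/L2 = -/-/ACF → run A
t=32: L0/L1/L2 = -/-/ACF → run A
t=33: L0/L1/L2 = -/-/CF → run C
t=34: L0/L1/L2 = -/-/F → run F
t=35: L0/L1/L2 = -/-/F → run F
t=36: (idle)
t=37: (idle)
t=38: (idle)
t=39: (idle)
t=40: (idle)
t=41: (idle)
t=42: (idle)
t=43: (idle)
t=44: (idle)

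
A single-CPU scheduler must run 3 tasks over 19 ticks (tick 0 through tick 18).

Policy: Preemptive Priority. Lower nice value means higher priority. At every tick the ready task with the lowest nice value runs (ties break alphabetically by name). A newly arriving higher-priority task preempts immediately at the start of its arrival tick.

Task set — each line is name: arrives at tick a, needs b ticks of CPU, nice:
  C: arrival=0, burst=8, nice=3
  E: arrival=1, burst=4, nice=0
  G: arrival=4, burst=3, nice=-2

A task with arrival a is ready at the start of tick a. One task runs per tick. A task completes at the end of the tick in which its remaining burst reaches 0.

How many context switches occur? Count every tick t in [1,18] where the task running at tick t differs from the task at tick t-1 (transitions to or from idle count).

context switches = 5

t=0: ready={C} → run C
t=1: ready={C,E} → run E
t=2: ready={C,E} → run E
t=3: ready={C,E} → run E
t=4: ready={C,E,G} → run G
t=5: ready={C,E,G} → run G
t=6: ready={C,E,G} → run G
t=7: ready={C,E} → run E
t=8: ready={C} → run C
t=9: ready={C} → run C
t=10: ready={C} → run C
t=11: ready={C} → run C
t=12: ready={C} → run C
t=13: ready={C} → run C
t=14: ready={C} → run C
t=15: (idle)
t=16: (idle)
t=17: (idle)
t=18: (idle)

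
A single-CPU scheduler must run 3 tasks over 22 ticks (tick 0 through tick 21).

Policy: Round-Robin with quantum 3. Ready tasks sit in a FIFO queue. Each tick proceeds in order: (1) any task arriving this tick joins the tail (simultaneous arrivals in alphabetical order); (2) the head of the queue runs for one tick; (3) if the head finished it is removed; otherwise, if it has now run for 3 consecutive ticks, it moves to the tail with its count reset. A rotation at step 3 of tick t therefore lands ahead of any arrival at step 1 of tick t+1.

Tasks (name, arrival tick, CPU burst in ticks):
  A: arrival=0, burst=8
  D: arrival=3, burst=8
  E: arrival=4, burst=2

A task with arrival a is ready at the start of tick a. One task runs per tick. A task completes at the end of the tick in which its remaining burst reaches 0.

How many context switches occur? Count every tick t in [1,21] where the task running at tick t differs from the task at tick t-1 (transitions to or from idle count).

t=0: queue=[A] q_used=0 → run A
t=1: queue=[A] q_used=1 → run A
t=2: queue=[A] q_used=2 → run A
t=3: queue=[A,D] q_used=0 → run A
t=4: queue=[A,D,E] q_used=1 → run A
t=5: queue=[A,D,E] q_used=2 → run A
t=6: queue=[D,E,A] q_used=0 → run D
t=7: queue=[D,E,A] q_used=1 → run D
t=8: queue=[D,E,A] q_used=2 → run D
t=9: queue=[E,A,D] q_used=0 → run E
t=10: queue=[E,A,D] q_used=1 → run E
t=11: queue=[A,D] q_used=0 → run A
t=12: queue=[A,D] q_used=1 → run A
t=13: queue=[D] q_used=0 → run D
t=14: queue=[D] q_used=1 → run D
t=15: queue=[D] q_used=2 → run D
t=16: queue=[D] q_used=0 → run D
t=17: queue=[D] q_used=1 → run D
t=18: (idle)
t=19: (idle)
t=20: (idle)
t=21: (idle)

context switches = 5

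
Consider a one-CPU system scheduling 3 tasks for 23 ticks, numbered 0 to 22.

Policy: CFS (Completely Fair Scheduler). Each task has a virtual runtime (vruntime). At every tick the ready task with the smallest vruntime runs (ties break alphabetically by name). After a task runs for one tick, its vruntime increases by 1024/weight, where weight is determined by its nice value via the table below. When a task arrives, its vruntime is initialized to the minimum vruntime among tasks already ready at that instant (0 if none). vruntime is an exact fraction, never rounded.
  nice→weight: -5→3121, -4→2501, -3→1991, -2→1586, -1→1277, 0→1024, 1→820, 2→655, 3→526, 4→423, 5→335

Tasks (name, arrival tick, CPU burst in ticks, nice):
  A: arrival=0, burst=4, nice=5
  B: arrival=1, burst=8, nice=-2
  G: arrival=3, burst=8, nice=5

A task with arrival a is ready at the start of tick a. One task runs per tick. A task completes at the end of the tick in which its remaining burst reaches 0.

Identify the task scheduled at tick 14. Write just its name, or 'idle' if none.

t=0: vr[A=0] → run A
t=1: vr[A=1024/335 B=1024/335] → run A
t=2: vr[A=2048/335 B=1024/335] → run B
t=3: vr[A=2048/335 B=983552/265655 G=983552/265655] → run B
t=4: vr[A=2048/335 B=1155072/265655 G=983552/265655] → run G
t=5: vr[A=2048/335 B=1155072/265655 G=1795584/265655] → run B
t=6: vr[A=2048/335 B=1326592/265655 G=1795584/265655] → run B
t=7: vr[A=2048/335 B=1498112/265655 G=1795584/265655] → run B
t=8: vr[A=2048/335 B=1669632/265655 G=1795584/265655] → run A
t=9: vr[A=3072/335 B=1669632/265655 G=1795584/265655] → run B
t=10: vr[A=3072/335 B=1841152/265655 G=1795584/265655] → run G
t=11: vr[A=3072/335 B=1841152/265655 G=2607616/265655] → run B
t=12: vr[A=3072/335 B=2012672/265655 G=2607616/265655] → run B
t=13: vr[A=3072/335 G=2607616/265655] → run A
t=14: vr[G=2607616/265655] → run G
t=15: vr[G=3419648/265655] → run G
t=16: vr[G=846336/53131] → run G
t=17: vr[G=5043712/265655] → run G
t=18: vr[G=5855744/265655] → run G
t=19: vr[G=6667776/265655] → run G
t=20: (idle)
t=21: (idle)
t=22: (idle)

running at tick 14 = G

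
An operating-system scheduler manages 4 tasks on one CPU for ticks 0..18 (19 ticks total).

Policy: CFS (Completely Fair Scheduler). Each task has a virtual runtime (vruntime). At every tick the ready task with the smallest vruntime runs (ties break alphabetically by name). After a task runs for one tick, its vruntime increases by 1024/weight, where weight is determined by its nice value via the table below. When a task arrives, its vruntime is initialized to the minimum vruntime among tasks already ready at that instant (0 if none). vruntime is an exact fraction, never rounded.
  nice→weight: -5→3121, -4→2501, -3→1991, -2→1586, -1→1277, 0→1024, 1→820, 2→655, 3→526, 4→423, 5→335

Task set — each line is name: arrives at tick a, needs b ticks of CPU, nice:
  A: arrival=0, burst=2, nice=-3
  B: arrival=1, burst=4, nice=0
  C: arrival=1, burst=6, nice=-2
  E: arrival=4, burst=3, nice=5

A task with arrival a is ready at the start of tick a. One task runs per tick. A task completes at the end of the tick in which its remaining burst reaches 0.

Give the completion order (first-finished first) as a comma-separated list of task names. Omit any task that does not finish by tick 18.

completion order = A, B, C, E

t=0: vr[A=0] → run A
t=1: vr[A=1024/1991 B=1024/1991 C=1024/1991] → run A
t=2: vr[B=1024/1991 C=1024/1991] → run B
t=3: vr[B=3015/1991 C=1024/1991] → run C
t=4: vr[B=3015/1991 C=1831424/1578863 E=1831424/1578863] → run C
t=5: vr[B=3015/1991 C=2850816/1578863 E=1831424/1578863] → run E
t=6: vr[B=3015/1991 C=2850816/1578863 E=2230282752/528919105] → run B
t=7: vr[B=5006/1991 C=2850816/1578863 E=2230282752/528919105] → run C
t=8: vr[B=5006/1991 C=3870208/1578863 E=2230282752/528919105] → run C
t=9: vr[B=5006/1991 C=4889600/1578863 E=2230282752/528919105] → run B
t=10: vr[B=6997/1991 C=4889600/1578863 E=2230282752/528919105] → run C
t=11: vr[B=6997/1991 C=5908992/1578863 E=2230282752/528919105] → run B
t=12: vr[C=5908992/1578863 E=2230282752/528919105] → run C
t=13: vr[E=2230282752/528919105] → run E
t=14: vr[E=3847038464/528919105] → run E
t=15: (idle)
t=16: (idle)
t=17: (idle)
t=18: (idle)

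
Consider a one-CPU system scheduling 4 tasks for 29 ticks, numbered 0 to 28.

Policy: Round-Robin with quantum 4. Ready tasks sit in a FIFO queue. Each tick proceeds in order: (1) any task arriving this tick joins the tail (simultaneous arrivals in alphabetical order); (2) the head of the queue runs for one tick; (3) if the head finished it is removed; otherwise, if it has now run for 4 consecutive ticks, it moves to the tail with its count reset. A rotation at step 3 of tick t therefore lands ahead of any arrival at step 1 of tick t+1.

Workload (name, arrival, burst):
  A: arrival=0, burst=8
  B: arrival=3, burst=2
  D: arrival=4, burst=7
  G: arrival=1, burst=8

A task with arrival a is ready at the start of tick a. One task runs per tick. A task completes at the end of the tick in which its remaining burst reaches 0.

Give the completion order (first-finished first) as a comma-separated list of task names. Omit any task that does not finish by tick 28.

completion order = B, A, G, D

t=0: queue=[A] q_used=0 → run A
t=1: queue=[A,G] q_used=1 → run A
t=2: queue=[A,G] q_used=2 → run A
t=3: queue=[A,G,B] q_used=3 → run A
t=4: queue=[G,B,A,D] q_used=0 → run G
t=5: queue=[G,B,A,D] q_used=1 → run G
t=6: queue=[G,B,A,D] q_used=2 → run G
t=7: queue=[G,B,A,D] q_used=3 → run G
t=8: queue=[B,A,D,G] q_used=0 → run B
t=9: queue=[B,A,D,G] q_used=1 → run B
t=10: queue=[A,D,G] q_used=0 → run A
t=11: queue=[A,D,G] q_used=1 → run A
t=12: queue=[A,D,G] q_used=2 → run A
t=13: queue=[A,D,G] q_used=3 → run A
t=14: queue=[D,G] q_used=0 → run D
t=15: queue=[D,G] q_used=1 → run D
t=16: queue=[D,G] q_used=2 → run D
t=17: queue=[D,G] q_used=3 → run D
t=18: queue=[G,D] q_used=0 → run G
t=19: queue=[G,D] q_used=1 → run G
t=20: queue=[G,D] q_used=2 → run G
t=21: queue=[G,D] q_used=3 → run G
t=22: queue=[D] q_used=0 → run D
t=23: queue=[D] q_used=1 → run D
t=24: queue=[D] q_used=2 → run D
t=25: (idle)
t=26: (idle)
t=27: (idle)
t=28: (idle)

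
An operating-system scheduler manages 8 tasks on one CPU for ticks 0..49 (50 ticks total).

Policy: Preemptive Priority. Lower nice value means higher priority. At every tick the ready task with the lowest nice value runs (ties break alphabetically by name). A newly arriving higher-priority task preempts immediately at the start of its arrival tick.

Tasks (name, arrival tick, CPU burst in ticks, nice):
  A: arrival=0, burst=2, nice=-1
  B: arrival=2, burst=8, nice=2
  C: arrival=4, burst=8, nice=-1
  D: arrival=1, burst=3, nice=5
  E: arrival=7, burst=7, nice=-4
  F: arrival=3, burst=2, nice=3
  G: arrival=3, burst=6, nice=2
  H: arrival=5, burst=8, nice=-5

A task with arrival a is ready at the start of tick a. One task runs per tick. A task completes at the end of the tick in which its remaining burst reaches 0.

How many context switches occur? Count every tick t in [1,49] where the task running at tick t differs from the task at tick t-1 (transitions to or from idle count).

context switches = 10

t=0: ready={A} → run A
t=1: ready={A,D} → run A
t=2: ready={B,D} → run B
t=3: ready={B,D,F,G} → run B
t=4: ready={B,C,D,F,G} → run C
t=5: ready={B,C,D,F,G,H} → run H
t=6: ready={B,C,D,F,G,H} → run H
t=7: ready={B,C,D,E,F,G,H} → run H
t=8: ready={B,C,D,E,F,G,H} → run H
t=9: ready={B,C,D,E,F,G,H} → run H
t=10: ready={B,C,D,E,F,G,H} → run H
t=11: ready={B,C,D,E,F,G,H} → run H
t=12: ready={B,C,D,E,F,G,H} → run H
t=13: ready={B,C,D,E,F,G} → run E
t=14: ready={B,C,D,E,F,G} → run E
t=15: ready={B,C,D,E,F,G} → run E
t=16: ready={B,C,D,E,F,G} → run E
t=17: ready={B,C,D,E,F,G} → run E
t=18: ready={B,C,D,E,F,G} → run E
t=19: ready={B,C,D,E,F,G} → run E
t=20: ready={B,C,D,F,G} → run C
t=21: ready={B,C,D,F,G} → run C
t=22: ready={B,C,D,F,G} → run C
t=23: ready={B,C,D,F,G} → run C
t=24: ready={B,C,D,F,G} → run C
t=25: ready={B,C,D,F,G} → run C
t=26: ready={B,C,D,F,G} → run C
t=27: ready={B,D,F,G} → run B
t=28: ready={B,D,F,G} → run B
t=29: ready={B,D,F,G} → run B
t=30: ready={B,D,F,G} → run B
t=31: ready={B,D,F,G} → run B
t=32: ready={B,D,F,G} → run B
t=33: ready={D,F,G} → run G
t=34: ready={D,F,G} → run G
t=35: ready={D,F,G} → run G
t=36: ready={D,F,G} → run G
t=37: ready={D,F,G} → run G
t=38: ready={D,F,G} → run G
t=39: ready={D,F} → run F
t=40: ready={D,F} → run F
t=41: ready={D} → run D
t=42: ready={D} → run D
t=43: ready={D} → run D
t=44: (idle)
t=45: (idle)
t=46: (idle)
t=47: (idle)
t=48: (idle)
t=49: (idle)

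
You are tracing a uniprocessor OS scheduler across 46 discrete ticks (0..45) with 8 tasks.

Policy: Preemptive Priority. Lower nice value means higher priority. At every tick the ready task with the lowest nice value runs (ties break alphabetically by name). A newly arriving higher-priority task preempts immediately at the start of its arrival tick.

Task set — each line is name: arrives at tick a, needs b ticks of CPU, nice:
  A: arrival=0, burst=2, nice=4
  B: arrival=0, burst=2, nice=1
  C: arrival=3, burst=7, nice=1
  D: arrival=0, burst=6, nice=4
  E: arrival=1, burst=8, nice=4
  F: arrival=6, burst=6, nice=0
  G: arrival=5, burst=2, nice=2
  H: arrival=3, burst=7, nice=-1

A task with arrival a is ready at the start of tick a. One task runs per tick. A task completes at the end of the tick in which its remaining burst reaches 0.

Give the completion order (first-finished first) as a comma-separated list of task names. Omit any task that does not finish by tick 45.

t=0: ready={A,B,D} → run B
t=1: ready={A,B,D,E} → run B
t=2: ready={A,D,E} → run A
t=3: ready={A,C,D,E,H} → run H
t=4: ready={A,C,D,E,H} → run H
t=5: ready={A,C,D,E,G,H} → run H
t=6: ready={A,C,D,E,F,G,H} → run H
t=7: ready={A,C,D,E,F,G,H} → run H
t=8: ready={A,C,D,E,F,G,H} → run H
t=9: ready={A,C,D,E,F,G,H} → run H
t=10: ready={A,C,D,E,F,G} → run F
t=11: ready={A,C,D,E,F,G} → run F
t=12: ready={A,C,D,E,F,G} → run F
t=13: ready={A,C,D,E,F,G} → run F
t=14: ready={A,C,D,E,F,G} → run F
t=15: ready={A,C,D,E,F,G} → run F
t=16: ready={A,C,D,E,G} → run C
t=17: ready={A,C,D,E,G} → run C
t=18: ready={A,C,D,E,G} → run C
t=19: ready={A,C,D,E,G} → run C
t=20: ready={A,C,D,E,G} → run C
t=21: ready={A,C,D,E,G} → run C
t=22: ready={A,C,D,E,G} → run C
t=23: ready={A,D,E,G} → run G
t=24: ready={A,D,E,G} → run G
t=25: ready={A,D,E} → run A
t=26: ready={D,E} → run D
t=27: ready={D,E} → run D
t=28: ready={D,E} → run D
t=29: ready={D,E} → run D
t=30: ready={D,E} → run D
t=31: ready={D,E} → run D
t=32: ready={E} → run E
t=33: ready={E} → run E
t=34: ready={E} → run E
t=35: ready={E} → run E
t=36: ready={E} → run E
t=37: ready={E} → run E
t=38: ready={E} → run E
t=39: ready={E} → run E
t=40: (idle)
t=41: (idle)
t=42: (idle)
t=43: (idle)
t=44: (idle)
t=45: (idle)

completion order = B, H, F, C, G, A, D, E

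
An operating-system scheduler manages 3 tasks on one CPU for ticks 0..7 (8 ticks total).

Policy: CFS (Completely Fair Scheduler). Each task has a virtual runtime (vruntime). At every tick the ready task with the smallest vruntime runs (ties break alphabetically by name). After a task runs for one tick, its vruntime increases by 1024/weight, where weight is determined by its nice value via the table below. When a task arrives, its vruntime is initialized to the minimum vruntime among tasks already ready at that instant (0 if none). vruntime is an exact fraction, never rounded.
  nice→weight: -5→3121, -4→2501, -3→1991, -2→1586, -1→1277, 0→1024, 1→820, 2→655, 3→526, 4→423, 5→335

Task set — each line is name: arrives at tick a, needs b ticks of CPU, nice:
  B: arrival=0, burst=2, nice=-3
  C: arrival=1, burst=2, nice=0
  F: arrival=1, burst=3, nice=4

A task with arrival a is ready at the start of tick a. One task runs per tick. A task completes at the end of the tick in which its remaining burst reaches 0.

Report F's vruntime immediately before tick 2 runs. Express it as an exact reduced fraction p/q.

t=0: vr[B=0] → run B
t=1: vr[B=1024/1991 C=1024/1991 F=1024/1991] → run B
t=2: vr[C=1024/1991 F=1024/1991] → run C
t=3: vr[C=3015/1991 F=1024/1991] → run F
t=4: vr[C=3015/1991 F=2471936/842193] → run C
t=5: vr[F=2471936/842193] → run F
t=6: vr[F=4510720/842193] → run F
t=7: (idle)

vruntime(F, start of tick 2) = 1024/1991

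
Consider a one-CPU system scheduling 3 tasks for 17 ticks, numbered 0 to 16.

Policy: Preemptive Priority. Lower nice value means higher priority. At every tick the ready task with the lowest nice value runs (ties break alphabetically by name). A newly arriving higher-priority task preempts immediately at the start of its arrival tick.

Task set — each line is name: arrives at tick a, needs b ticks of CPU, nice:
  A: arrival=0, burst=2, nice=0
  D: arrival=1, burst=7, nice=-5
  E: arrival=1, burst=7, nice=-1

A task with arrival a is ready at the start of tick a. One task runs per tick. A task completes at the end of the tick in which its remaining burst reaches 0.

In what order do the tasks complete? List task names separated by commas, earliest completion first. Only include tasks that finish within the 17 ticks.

t=0: ready={A} → run A
t=1: ready={A,D,E} → run D
t=2: ready={A,D,E} → run D
t=3: ready={A,D,E} → run D
t=4: ready={A,D,E} → run D
t=5: ready={A,D,E} → run D
t=6: ready={A,D,E} → run D
t=7: ready={A,D,E} → run D
t=8: ready={A,E} → run E
t=9: ready={A,E} → run E
t=10: ready={A,E} → run E
t=11: ready={A,E} → run E
t=12: ready={A,E} → run E
t=13: ready={A,E} → run E
t=14: ready={A,E} → run E
t=15: ready={A} → run A
t=16: (idle)

completion order = D, E, A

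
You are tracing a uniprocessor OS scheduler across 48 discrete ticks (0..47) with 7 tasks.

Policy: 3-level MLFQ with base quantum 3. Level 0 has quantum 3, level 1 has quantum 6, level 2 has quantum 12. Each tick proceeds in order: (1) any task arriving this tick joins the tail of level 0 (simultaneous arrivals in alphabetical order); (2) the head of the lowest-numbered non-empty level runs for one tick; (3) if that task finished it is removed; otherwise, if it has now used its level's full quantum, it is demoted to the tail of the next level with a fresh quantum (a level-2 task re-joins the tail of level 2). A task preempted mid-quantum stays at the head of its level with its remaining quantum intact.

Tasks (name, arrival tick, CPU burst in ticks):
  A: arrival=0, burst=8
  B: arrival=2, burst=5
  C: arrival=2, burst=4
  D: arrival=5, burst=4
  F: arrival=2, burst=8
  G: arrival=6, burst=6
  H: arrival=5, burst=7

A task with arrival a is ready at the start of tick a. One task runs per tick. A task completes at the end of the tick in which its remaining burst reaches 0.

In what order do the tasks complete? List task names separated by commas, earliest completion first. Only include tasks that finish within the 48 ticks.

t=0: L0/L1/L2 = A/-/- → run A
t=1: L0/L1/L2 = A/-/- → run A
t=2: L0/L1/L2 = ABCF/-/- → run A
t=3: L0/L1/L2 = BCF/A/- → run B
t=4: L0/L1/L2 = BCF/A/- → run B
t=5: L0/L1/L2 = BCFDH/A/- → run B
t=6: L0/L1/L2 = CFDHG/AB/- → run C
t=7: L0/L1/L2 = CFDHG/AB/- → run C
t=8: L0/L1/L2 = CFDHG/AB/- → run C
t=9: L0/L1/L2 = FDHG/ABC/- → run F
t=10: L0/L1/L2 = FDHG/ABC/- → run F
t=11: L0/L1/L2 = FDHG/ABC/- → run F
t=12: L0/L1/L2 = DHG/ABCF/- → run D
t=13: L0/L1/L2 = DHG/ABCF/- → run D
t=14: L0/L1/L2 = DHG/ABCF/- → run D
t=15: L0/L1/L2 = HG/ABCFD/- → run H
t=16: L0/L1/L2 = HG/ABCFD/- → run H
t=17: L0/L1/L2 = HG/ABCFD/- → run H
t=18: L0/L1/L2 = G/ABCFDH/- → run G
t=19: L0/L1/L2 = G/ABCFDH/- → run G
t=20: L0/L1/L2 = G/ABCFDH/- → run G
t=21: L0/L1/L2 = -/ABCFDHG/- → run A
t=22: L0/L1/L2 = -/ABCFDHG/- → run A
t=23: L0/L1/L2 = -/ABCFDHG/- → run A
t=24: L0/L1/L2 = -/ABCFDHG/- → run A
t=25: L0/L1/L2 = -/ABCFDHG/- → run A
t=26: L0/L1/L2 = -/BCFDHG/- → run B
t=27: L0/L1/L2 = -/BCFDHG/- → run B
t=28: L0/L1/L2 = -/CFDHG/- → run C
t=29: L0/L1/L2 = -/FDHG/- → run F
t=30: L0/L1/L2 = -/FDHG/- → run F
t=31: L0/L1/L2 = -/FDHG/- → run F
t=32: L0/L1/L2 = -/FDHG/- → run F
t=33: L0/L1/L2 = -/FDHG/- → run F
t=34: L0/L1/L2 = -/DHG/- → run D
t=35: L0/L1/L2 = -/HG/- → run H
t=36: L0/L1/L2 = -/HG/- → run H
t=37: L0/L1/L2 = -/HG/- → run H
t=38: L0/L1/L2 = -/HG/- → run H
t=39: L0/L1/L2 = -/G/- → run G
t=40: L0/L1/L2 = -/G/- → run G
t=41: L0/L1/L2 = -/G/- → run G
t=42: (idle)
t=43: (idle)
t=44: (idle)
t=45: (idle)
t=46: (idle)
t=47: (idle)

completion order = A, B, C, F, D, H, G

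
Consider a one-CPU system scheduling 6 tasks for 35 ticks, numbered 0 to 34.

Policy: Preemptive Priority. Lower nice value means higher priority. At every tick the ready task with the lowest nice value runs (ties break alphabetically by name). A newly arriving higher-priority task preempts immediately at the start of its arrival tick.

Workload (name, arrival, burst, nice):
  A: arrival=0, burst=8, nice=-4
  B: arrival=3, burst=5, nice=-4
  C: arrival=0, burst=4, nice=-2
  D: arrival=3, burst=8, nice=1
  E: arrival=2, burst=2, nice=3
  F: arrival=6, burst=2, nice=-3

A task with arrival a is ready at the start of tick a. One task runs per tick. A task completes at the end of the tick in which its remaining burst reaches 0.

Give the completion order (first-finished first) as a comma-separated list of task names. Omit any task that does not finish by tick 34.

completion order = A, B, F, C, D, E

t=0: ready={A,C} → run A
t=1: ready={A,C} → run A
t=2: ready={A,C,E} → run A
t=3: ready={A,B,C,D,E} → run A
t=4: ready={A,B,C,D,E} → run A
t=5: ready={A,B,C,D,E} → run A
t=6: ready={A,B,C,D,E,F} → run A
t=7: ready={A,B,C,D,E,F} → run A
t=8: ready={B,C,D,E,F} → run B
t=9: ready={B,C,D,E,F} → run B
t=10: ready={B,C,D,E,F} → run B
t=11: ready={B,C,D,E,F} → run B
t=12: ready={B,C,D,E,F} → run B
t=13: ready={C,D,E,F} → run F
t=14: ready={C,D,E,F} → run F
t=15: ready={C,D,E} → run C
t=16: ready={C,D,E} → run C
t=17: ready={C,D,E} → run C
t=18: ready={C,D,E} → run C
t=19: ready={D,E} → run D
t=20: ready={D,E} → run D
t=21: ready={D,E} → run D
t=22: ready={D,E} → run D
t=23: ready={D,E} → run D
t=24: ready={D,E} → run D
t=25: ready={D,E} → run D
t=26: ready={D,E} → run D
t=27: ready={E} → run E
t=28: ready={E} → run E
t=29: (idle)
t=30: (idle)
t=31: (idle)
t=32: (idle)
t=33: (idle)
t=34: (idle)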